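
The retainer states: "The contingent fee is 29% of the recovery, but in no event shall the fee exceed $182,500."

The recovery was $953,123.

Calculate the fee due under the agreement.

29% of $953,123 = $276,405.67
That exceeds the $182,500 cap, so the fee is capped at $182,500.

$182,500.00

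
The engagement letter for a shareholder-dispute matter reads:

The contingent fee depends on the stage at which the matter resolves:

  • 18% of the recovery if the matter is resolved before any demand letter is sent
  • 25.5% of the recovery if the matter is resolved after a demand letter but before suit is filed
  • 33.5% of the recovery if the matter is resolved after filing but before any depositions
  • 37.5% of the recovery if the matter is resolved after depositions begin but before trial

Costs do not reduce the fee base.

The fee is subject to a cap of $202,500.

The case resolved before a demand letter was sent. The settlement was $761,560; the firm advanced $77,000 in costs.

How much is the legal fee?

$137,080.80

Fee base is the gross recovery, $761,560; costs are reimbursed separately.
The matter resolved before a demand letter was sent, so the 18% rate applies.
$761,560 × 18% = $137,080.80
$137,080.80 is under the $202,500 cap.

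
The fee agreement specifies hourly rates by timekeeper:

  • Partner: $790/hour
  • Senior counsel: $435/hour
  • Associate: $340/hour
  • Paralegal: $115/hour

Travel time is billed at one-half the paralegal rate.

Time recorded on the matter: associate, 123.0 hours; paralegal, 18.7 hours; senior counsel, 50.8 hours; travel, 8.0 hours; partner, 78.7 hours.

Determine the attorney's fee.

Partner: 78.7 × $790 = $62,173.00
Senior counsel: 50.8 × $435 = $22,098.00
Associate: 123.0 × $340 = $41,820.00
Paralegal: 18.7 × $115 = $2,150.50
Subtotal: $62,173.00 + $22,098.00 + $41,820.00 + $2,150.50 = $128,241.50
Travel: 8.0 × ($115 ÷ 2) = 8.0 × $57.50 = $460.00
Total: $128,241.50 + $460.00 = $128,701.50

$128,701.50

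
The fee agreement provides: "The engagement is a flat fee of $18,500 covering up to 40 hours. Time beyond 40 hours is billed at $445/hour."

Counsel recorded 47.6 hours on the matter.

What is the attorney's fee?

Flat fee: $18,500.00
Excess hours: 47.6 − 40 = 7.6
Overrun: 7.6 × $445 = $3,382.00
Total: $18,500.00 + $3,382.00 = $21,882.00

$21,882.00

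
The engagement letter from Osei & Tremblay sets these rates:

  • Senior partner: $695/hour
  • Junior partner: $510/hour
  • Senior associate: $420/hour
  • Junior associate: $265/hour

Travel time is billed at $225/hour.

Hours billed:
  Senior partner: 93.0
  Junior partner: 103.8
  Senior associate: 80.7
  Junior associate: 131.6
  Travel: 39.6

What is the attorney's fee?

$195,251.00

Senior partner: 93.0 × $695 = $64,635.00
Junior partner: 103.8 × $510 = $52,938.00
Senior associate: 80.7 × $420 = $33,894.00
Junior associate: 131.6 × $265 = $34,874.00
Subtotal: $64,635.00 + $52,938.00 + $33,894.00 + $34,874.00 = $186,341.00
Travel: 39.6 × $225 = $8,910.00
Total: $186,341.00 + $8,910.00 = $195,251.00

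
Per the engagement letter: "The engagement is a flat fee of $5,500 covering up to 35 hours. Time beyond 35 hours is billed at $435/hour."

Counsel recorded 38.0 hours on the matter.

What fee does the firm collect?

$6,805.00

Flat fee: $5,500.00
Excess hours: 38.0 − 35 = 3.0
Overrun: 3.0 × $435 = $1,305.00
Total: $5,500.00 + $1,305.00 = $6,805.00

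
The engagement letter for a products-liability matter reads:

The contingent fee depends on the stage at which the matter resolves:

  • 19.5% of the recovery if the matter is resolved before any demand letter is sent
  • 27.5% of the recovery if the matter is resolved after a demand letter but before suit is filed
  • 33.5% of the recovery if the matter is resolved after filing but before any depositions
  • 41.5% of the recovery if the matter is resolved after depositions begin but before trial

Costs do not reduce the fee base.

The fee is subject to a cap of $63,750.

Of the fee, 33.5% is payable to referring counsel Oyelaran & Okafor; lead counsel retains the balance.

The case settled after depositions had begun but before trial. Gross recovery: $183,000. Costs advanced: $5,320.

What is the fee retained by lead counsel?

$42,393.75

Fee base is the gross recovery, $183,000; costs are reimbursed separately.
The matter settled after depositions had begun but before trial, so the 41.5% rate applies.
$183,000 × 41.5% = $75,945.00
$75,945.00 exceeds the $63,750 cap, so the fee is capped at $63,750.00.
Referral share: 33.5% of $63,750.00 = $21,356.25; lead counsel retains $63,750.00 − $21,356.25 = $42,393.75.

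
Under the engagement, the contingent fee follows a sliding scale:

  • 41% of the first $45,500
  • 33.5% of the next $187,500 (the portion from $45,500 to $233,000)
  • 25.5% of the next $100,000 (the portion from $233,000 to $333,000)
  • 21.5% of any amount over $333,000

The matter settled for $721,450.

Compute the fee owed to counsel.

$190,484.25

First $45,500 at 41% = $18,655.00
Next $187,500 at 33.5% = $62,812.50
Next $100,000 at 25.5% = $25,500.00
Remaining $388,450 at 21.5% = $83,516.75
Fee: $18,655.00 + $62,812.50 + $25,500.00 + $83,516.75 = $190,484.25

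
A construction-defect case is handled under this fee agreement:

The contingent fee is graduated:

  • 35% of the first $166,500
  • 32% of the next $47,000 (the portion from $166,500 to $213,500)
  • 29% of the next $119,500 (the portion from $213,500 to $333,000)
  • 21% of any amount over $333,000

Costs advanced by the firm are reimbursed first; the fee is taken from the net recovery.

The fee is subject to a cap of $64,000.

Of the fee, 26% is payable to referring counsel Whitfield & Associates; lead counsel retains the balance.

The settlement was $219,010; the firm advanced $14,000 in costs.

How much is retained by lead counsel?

$47,360.00

Fee base (net of costs): $219,010 − $14,000 = $205,010
First $166,500 at 35% = $58,275.00
Remaining $38,510 at 32% = $12,323.20
Fee: $58,275.00 + $12,323.20 = $70,598.20
$70,598.20 exceeds the $64,000 cap, so the fee is capped at $64,000.00.
Referral share: 26% of $64,000.00 = $16,640.00; lead counsel retains $64,000.00 − $16,640.00 = $47,360.00.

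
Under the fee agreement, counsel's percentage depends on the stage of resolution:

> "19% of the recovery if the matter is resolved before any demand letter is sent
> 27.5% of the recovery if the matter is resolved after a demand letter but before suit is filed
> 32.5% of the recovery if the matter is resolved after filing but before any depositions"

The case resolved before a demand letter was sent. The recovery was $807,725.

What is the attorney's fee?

The matter resolved before a demand letter was sent, so the 19% rate applies.
$807,725 × 19% = $153,467.75

$153,467.75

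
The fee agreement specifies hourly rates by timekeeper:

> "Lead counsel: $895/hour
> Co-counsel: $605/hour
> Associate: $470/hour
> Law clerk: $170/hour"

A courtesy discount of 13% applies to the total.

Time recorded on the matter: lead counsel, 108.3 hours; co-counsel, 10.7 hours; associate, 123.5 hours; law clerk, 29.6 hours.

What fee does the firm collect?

Lead counsel: 108.3 × $895 = $96,928.50
Co-counsel: 10.7 × $605 = $6,473.50
Associate: 123.5 × $470 = $58,045.00
Law clerk: 29.6 × $170 = $5,032.00
Subtotal: $166,479.00
Less 13% discount: −$21,642.27
Total: $166,479.00 − $21,642.27 = $144,836.73

$144,836.73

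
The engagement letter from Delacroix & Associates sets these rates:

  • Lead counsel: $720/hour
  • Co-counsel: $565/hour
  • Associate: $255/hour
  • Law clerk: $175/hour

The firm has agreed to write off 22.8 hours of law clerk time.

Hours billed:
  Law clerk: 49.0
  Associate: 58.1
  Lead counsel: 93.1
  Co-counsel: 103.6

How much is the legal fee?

$144,966.50

Lead counsel: 93.1 × $720 = $67,032.00
Co-counsel: 103.6 × $565 = $58,534.00
Associate: 58.1 × $255 = $14,815.50
Law clerk: 49.0 × $175 = $8,575.00
Subtotal: $148,956.50
Write-off: 22.8 × $175 = $3,990.00
Total: $148,956.50 − $3,990.00 = $144,966.50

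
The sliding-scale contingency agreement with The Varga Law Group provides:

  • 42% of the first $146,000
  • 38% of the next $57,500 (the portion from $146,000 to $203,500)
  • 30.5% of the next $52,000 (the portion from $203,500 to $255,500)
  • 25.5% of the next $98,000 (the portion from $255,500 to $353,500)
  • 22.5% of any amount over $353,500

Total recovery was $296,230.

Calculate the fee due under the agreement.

First $146,000 at 42% = $61,320.00
Next $57,500 at 38% = $21,850.00
Next $52,000 at 30.5% = $15,860.00
Remaining $40,730 at 25.5% = $10,386.15
Fee: $61,320.00 + $21,850.00 + $15,860.00 + $10,386.15 = $109,416.15

$109,416.15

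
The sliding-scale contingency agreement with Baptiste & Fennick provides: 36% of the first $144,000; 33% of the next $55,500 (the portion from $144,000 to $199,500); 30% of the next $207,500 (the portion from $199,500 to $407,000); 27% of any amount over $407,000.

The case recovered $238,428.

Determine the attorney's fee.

$81,833.40

First $144,000 at 36% = $51,840.00
Next $55,500 at 33% = $18,315.00
Remaining $38,928 at 30% = $11,678.40
Fee: $51,840.00 + $18,315.00 + $11,678.40 = $81,833.40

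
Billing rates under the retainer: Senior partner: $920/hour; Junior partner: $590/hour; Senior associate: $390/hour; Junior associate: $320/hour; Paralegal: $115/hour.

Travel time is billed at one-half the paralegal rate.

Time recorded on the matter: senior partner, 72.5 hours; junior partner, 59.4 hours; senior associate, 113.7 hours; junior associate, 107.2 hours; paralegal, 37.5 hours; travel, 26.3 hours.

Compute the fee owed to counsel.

$186,217.75

Senior partner: 72.5 × $920 = $66,700.00
Junior partner: 59.4 × $590 = $35,046.00
Senior associate: 113.7 × $390 = $44,343.00
Junior associate: 107.2 × $320 = $34,304.00
Paralegal: 37.5 × $115 = $4,312.50
Subtotal: $66,700.00 + $35,046.00 + $44,343.00 + $34,304.00 + $4,312.50 = $184,705.50
Travel: 26.3 × ($115 ÷ 2) = 26.3 × $57.50 = $1,512.25
Total: $184,705.50 + $1,512.25 = $186,217.75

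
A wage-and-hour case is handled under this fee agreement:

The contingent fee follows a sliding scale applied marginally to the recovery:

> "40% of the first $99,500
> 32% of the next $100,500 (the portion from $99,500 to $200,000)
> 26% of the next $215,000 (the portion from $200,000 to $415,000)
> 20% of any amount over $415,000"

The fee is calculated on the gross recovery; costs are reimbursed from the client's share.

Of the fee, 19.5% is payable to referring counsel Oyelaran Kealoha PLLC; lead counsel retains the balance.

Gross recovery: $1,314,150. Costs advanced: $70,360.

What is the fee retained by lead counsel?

Fee base is the gross recovery, $1,314,150; costs are reimbursed separately.
First $99,500 at 40% = $39,800.00
Next $100,500 at 32% = $32,160.00
Next $215,000 at 26% = $55,900.00
Remaining $899,150 at 20% = $179,830.00
Fee: $39,800.00 + $32,160.00 + $55,900.00 + $179,830.00 = $307,690.00
Referral share: 19.5% of $307,690.00 = $59,999.55; lead counsel retains $307,690.00 − $59,999.55 = $247,690.45.

$247,690.45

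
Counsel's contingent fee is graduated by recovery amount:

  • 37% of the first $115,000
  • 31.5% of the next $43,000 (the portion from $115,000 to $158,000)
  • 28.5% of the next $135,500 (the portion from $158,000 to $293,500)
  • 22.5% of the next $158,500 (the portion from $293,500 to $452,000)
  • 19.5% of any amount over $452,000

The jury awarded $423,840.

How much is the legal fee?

First $115,000 at 37% = $42,550.00
Next $43,000 at 31.5% = $13,545.00
Next $135,500 at 28.5% = $38,617.50
Remaining $130,340 at 22.5% = $29,326.50
Fee: $42,550.00 + $13,545.00 + $38,617.50 + $29,326.50 = $124,039.00

$124,039.00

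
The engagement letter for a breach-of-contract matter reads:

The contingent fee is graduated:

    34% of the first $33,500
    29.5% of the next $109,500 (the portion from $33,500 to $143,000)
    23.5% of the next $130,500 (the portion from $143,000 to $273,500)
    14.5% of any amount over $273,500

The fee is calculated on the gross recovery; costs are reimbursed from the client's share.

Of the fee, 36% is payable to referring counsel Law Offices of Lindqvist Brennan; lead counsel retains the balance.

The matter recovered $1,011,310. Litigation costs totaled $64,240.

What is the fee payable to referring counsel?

$65,283.28

Fee base is the gross recovery, $1,011,310; costs are reimbursed separately.
First $33,500 at 34% = $11,390.00
Next $109,500 at 29.5% = $32,302.50
Next $130,500 at 23.5% = $30,667.50
Remaining $737,810 at 14.5% = $106,982.45
Fee: $11,390.00 + $32,302.50 + $30,667.50 + $106,982.45 = $181,342.45
Referral share: 36% of $181,342.45 = $65,283.28; lead counsel retains $181,342.45 − $65,283.28 = $116,059.17.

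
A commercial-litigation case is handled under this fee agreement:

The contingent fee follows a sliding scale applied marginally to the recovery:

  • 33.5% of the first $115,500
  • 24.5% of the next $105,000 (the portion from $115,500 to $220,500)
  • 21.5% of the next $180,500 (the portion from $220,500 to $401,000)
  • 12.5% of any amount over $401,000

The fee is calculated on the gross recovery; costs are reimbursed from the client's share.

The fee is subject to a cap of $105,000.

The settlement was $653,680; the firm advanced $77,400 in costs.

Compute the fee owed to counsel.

$105,000.00

Fee base is the gross recovery, $653,680; costs are reimbursed separately.
First $115,500 at 33.5% = $38,692.50
Next $105,000 at 24.5% = $25,725.00
Next $180,500 at 21.5% = $38,807.50
Remaining $252,680 at 12.5% = $31,585.00
Fee: $38,692.50 + $25,725.00 + $38,807.50 + $31,585.00 = $134,810.00
$134,810.00 exceeds the $105,000 cap, so the fee is capped at $105,000.00.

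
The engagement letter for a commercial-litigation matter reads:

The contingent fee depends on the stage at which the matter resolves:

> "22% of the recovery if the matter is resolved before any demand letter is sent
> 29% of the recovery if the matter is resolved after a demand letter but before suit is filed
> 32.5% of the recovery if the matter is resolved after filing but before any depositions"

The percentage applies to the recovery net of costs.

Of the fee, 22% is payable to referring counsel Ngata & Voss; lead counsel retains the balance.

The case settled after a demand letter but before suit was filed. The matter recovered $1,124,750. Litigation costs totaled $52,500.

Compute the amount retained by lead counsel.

$242,542.95

Fee base (net of costs): $1,124,750 − $52,500 = $1,072,250
The matter settled after a demand letter but before suit was filed, so the 29% rate applies.
$1,072,250 × 29% = $310,952.50
Referral share: 22% of $310,952.50 = $68,409.55; lead counsel retains $310,952.50 − $68,409.55 = $242,542.95.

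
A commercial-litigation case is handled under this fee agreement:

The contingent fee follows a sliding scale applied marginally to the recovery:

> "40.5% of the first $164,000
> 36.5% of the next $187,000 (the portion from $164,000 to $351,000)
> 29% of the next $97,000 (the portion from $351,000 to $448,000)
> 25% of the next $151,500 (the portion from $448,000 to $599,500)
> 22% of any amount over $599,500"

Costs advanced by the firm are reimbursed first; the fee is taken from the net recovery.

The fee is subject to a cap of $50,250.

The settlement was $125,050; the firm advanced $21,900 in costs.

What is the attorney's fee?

Fee base (net of costs): $125,050 − $21,900 = $103,150
First $103,150 at 40.5% = $41,775.75
$41,775.75 is under the $50,250 cap.

$41,775.75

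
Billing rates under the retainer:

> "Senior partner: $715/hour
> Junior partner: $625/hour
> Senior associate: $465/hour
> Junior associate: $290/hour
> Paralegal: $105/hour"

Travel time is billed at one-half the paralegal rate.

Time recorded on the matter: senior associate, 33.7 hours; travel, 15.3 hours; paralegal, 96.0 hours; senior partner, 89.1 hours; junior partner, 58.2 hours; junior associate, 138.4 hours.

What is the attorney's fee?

$166,771.25

Senior partner: 89.1 × $715 = $63,706.50
Junior partner: 58.2 × $625 = $36,375.00
Senior associate: 33.7 × $465 = $15,670.50
Junior associate: 138.4 × $290 = $40,136.00
Paralegal: 96.0 × $105 = $10,080.00
Subtotal: $63,706.50 + $36,375.00 + $15,670.50 + $40,136.00 + $10,080.00 = $165,968.00
Travel: 15.3 × ($105 ÷ 2) = 15.3 × $52.50 = $803.25
Total: $165,968.00 + $803.25 = $166,771.25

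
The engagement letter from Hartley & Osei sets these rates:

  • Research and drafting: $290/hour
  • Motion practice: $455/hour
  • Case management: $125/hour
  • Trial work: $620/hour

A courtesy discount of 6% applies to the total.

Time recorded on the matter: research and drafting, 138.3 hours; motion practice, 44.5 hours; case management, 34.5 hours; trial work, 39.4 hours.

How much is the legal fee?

Research and drafting: 138.3 × $290 = $40,107.00
Motion practice: 44.5 × $455 = $20,247.50
Case management: 34.5 × $125 = $4,312.50
Trial work: 39.4 × $620 = $24,428.00
Subtotal: $89,095.00
Less 6% discount: −$5,345.70
Total: $89,095.00 − $5,345.70 = $83,749.30

$83,749.30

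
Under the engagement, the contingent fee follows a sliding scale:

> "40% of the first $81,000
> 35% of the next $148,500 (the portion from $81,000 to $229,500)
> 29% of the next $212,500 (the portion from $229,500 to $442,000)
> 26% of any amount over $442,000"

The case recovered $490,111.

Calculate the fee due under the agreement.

First $81,000 at 40% = $32,400.00
Next $148,500 at 35% = $51,975.00
Next $212,500 at 29% = $61,625.00
Remaining $48,111 at 26% = $12,508.86
Fee: $32,400.00 + $51,975.00 + $61,625.00 + $12,508.86 = $158,508.86

$158,508.86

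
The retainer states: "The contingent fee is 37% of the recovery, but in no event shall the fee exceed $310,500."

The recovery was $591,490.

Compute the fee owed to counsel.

37% of $591,490 = $218,851.30
That is under the $310,500 cap.

$218,851.30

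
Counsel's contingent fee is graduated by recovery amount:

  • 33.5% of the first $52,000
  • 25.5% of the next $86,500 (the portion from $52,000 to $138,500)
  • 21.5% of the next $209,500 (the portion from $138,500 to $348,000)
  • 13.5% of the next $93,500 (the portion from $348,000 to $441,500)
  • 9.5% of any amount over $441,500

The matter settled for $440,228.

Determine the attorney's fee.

$96,970.78

First $52,000 at 33.5% = $17,420.00
Next $86,500 at 25.5% = $22,057.50
Next $209,500 at 21.5% = $45,042.50
Remaining $92,228 at 13.5% = $12,450.78
Fee: $17,420.00 + $22,057.50 + $45,042.50 + $12,450.78 = $96,970.78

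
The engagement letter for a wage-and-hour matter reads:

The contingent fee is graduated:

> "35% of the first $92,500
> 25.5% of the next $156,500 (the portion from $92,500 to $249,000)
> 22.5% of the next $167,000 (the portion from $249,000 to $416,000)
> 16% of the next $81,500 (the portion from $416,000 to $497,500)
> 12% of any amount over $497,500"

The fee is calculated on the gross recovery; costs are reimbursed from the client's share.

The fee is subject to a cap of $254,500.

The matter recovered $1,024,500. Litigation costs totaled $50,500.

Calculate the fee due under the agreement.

Fee base is the gross recovery, $1,024,500; costs are reimbursed separately.
First $92,500 at 35% = $32,375.00
Next $156,500 at 25.5% = $39,907.50
Next $167,000 at 22.5% = $37,575.00
Next $81,500 at 16% = $13,040.00
Remaining $527,000 at 12% = $63,240.00
Fee: $32,375.00 + $39,907.50 + $37,575.00 + $13,040.00 + $63,240.00 = $186,137.50
$186,137.50 is under the $254,500 cap.

$186,137.50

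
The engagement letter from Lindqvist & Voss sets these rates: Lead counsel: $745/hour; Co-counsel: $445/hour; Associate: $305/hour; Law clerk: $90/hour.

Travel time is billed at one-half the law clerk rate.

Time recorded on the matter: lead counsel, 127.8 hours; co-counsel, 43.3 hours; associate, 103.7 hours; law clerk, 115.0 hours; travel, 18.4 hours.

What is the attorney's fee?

Lead counsel: 127.8 × $745 = $95,211.00
Co-counsel: 43.3 × $445 = $19,268.50
Associate: 103.7 × $305 = $31,628.50
Law clerk: 115.0 × $90 = $10,350.00
Subtotal: $95,211.00 + $19,268.50 + $31,628.50 + $10,350.00 = $156,458.00
Travel: 18.4 × ($90 ÷ 2) = 18.4 × $45.00 = $828.00
Total: $156,458.00 + $828.00 = $157,286.00

$157,286.00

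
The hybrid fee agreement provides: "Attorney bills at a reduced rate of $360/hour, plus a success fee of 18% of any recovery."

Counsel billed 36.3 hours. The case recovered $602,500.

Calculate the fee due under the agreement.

Hourly: 36.3 × $360 = $13,068.00
Success fee: 18% of $602,500 = $108,450.00
Total: $13,068.00 + $108,450.00 = $121,518.00

$121,518.00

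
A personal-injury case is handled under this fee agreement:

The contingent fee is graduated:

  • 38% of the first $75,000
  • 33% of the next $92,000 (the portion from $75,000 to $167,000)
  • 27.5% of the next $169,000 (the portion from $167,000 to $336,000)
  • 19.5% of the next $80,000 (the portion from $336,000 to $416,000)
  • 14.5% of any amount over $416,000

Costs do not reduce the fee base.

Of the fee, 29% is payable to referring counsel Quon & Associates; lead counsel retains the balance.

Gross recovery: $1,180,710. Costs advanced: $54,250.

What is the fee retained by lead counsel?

$164,590.74

Fee base is the gross recovery, $1,180,710; costs are reimbursed separately.
First $75,000 at 38% = $28,500.00
Next $92,000 at 33% = $30,360.00
Next $169,000 at 27.5% = $46,475.00
Next $80,000 at 19.5% = $15,600.00
Remaining $764,710 at 14.5% = $110,882.95
Fee: $28,500.00 + $30,360.00 + $46,475.00 + $15,600.00 + $110,882.95 = $231,817.95
Referral share: 29% of $231,817.95 = $67,227.21; lead counsel retains $231,817.95 − $67,227.21 = $164,590.74.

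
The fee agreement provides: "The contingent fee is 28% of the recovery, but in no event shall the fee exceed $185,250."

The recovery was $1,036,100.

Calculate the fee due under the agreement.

28% of $1,036,100 = $290,108.00
That exceeds the $185,250 cap, so the fee is capped at $185,250.

$185,250.00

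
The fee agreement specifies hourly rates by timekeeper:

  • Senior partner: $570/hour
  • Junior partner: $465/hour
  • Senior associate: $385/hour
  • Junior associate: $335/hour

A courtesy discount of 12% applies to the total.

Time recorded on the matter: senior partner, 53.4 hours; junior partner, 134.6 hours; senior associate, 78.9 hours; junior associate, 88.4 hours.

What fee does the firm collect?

Senior partner: 53.4 × $570 = $30,438.00
Junior partner: 134.6 × $465 = $62,589.00
Senior associate: 78.9 × $385 = $30,376.50
Junior associate: 88.4 × $335 = $29,614.00
Subtotal: $153,017.50
Less 12% discount: −$18,362.10
Total: $153,017.50 − $18,362.10 = $134,655.40

$134,655.40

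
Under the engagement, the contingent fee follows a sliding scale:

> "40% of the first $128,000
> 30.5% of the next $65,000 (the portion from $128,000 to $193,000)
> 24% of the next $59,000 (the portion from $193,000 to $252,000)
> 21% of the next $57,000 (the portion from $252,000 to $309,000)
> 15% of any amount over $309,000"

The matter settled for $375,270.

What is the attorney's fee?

First $128,000 at 40% = $51,200.00
Next $65,000 at 30.5% = $19,825.00
Next $59,000 at 24% = $14,160.00
Next $57,000 at 21% = $11,970.00
Remaining $66,270 at 15% = $9,940.50
Fee: $51,200.00 + $19,825.00 + $14,160.00 + $11,970.00 + $9,940.50 = $107,095.50

$107,095.50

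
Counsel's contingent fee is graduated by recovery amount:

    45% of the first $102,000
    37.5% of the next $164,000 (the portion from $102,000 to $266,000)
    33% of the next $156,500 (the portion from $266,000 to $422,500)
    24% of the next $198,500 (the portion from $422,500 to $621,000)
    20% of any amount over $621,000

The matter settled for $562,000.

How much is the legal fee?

First $102,000 at 45% = $45,900.00
Next $164,000 at 37.5% = $61,500.00
Next $156,500 at 33% = $51,645.00
Remaining $139,500 at 24% = $33,480.00
Fee: $45,900.00 + $61,500.00 + $51,645.00 + $33,480.00 = $192,525.00

$192,525.00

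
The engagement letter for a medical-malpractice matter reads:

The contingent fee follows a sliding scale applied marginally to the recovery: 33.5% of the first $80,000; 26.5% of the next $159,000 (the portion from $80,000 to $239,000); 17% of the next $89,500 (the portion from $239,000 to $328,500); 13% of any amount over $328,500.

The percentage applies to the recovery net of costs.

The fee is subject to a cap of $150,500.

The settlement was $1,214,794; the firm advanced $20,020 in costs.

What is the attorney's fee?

Fee base (net of costs): $1,214,794 − $20,020 = $1,194,774
First $80,000 at 33.5% = $26,800.00
Next $159,000 at 26.5% = $42,135.00
Next $89,500 at 17% = $15,215.00
Remaining $866,274 at 13% = $112,615.62
Fee: $26,800.00 + $42,135.00 + $15,215.00 + $112,615.62 = $196,765.62
$196,765.62 exceeds the $150,500 cap, so the fee is capped at $150,500.00.

$150,500.00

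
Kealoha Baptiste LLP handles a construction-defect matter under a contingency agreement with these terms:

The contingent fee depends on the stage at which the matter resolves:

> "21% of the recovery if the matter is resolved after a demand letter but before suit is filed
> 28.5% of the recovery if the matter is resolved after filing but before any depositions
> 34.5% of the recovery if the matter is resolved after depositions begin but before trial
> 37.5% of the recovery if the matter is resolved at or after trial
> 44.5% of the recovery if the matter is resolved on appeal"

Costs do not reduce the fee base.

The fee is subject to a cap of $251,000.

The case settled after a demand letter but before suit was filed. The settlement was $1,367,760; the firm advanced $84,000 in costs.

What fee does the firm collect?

$251,000.00

Fee base is the gross recovery, $1,367,760; costs are reimbursed separately.
The matter settled after a demand letter but before suit was filed, so the 21% rate applies.
$1,367,760 × 21% = $287,229.60
$287,229.60 exceeds the $251,000 cap, so the fee is capped at $251,000.00.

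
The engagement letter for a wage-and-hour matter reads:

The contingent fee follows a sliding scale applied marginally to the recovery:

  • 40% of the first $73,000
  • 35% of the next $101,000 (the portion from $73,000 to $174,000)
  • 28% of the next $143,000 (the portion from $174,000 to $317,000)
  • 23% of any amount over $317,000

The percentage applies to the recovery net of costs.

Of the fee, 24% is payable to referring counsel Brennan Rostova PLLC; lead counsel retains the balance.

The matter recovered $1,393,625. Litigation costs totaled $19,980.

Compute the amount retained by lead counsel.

Fee base (net of costs): $1,393,625 − $19,980 = $1,373,645
First $73,000 at 40% = $29,200.00
Next $101,000 at 35% = $35,350.00
Next $143,000 at 28% = $40,040.00
Remaining $1,056,645 at 23% = $243,028.35
Fee: $29,200.00 + $35,350.00 + $40,040.00 + $243,028.35 = $347,618.35
Referral share: 24% of $347,618.35 = $83,428.40; lead counsel retains $347,618.35 − $83,428.40 = $264,189.95.

$264,189.95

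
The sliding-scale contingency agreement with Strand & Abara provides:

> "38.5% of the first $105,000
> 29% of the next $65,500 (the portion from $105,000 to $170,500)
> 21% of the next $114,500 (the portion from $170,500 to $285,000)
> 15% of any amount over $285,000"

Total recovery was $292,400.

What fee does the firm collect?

$84,575.00

First $105,000 at 38.5% = $40,425.00
Next $65,500 at 29% = $18,995.00
Next $114,500 at 21% = $24,045.00
Remaining $7,400 at 15% = $1,110.00
Fee: $40,425.00 + $18,995.00 + $24,045.00 + $1,110.00 = $84,575.00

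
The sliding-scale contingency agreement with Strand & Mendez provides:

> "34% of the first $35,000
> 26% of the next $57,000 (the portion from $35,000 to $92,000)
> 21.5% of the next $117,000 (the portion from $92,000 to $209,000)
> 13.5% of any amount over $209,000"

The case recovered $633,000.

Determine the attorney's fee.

First $35,000 at 34% = $11,900.00
Next $57,000 at 26% = $14,820.00
Next $117,000 at 21.5% = $25,155.00
Remaining $424,000 at 13.5% = $57,240.00
Fee: $11,900.00 + $14,820.00 + $25,155.00 + $57,240.00 = $109,115.00

$109,115.00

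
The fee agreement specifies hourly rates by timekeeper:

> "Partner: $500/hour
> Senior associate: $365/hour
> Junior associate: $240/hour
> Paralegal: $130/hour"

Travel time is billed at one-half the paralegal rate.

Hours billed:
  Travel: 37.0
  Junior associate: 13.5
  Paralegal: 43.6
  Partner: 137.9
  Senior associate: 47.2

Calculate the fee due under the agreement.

$97,491.00

Partner: 137.9 × $500 = $68,950.00
Senior associate: 47.2 × $365 = $17,228.00
Junior associate: 13.5 × $240 = $3,240.00
Paralegal: 43.6 × $130 = $5,668.00
Subtotal: $68,950.00 + $17,228.00 + $3,240.00 + $5,668.00 = $95,086.00
Travel: 37.0 × ($130 ÷ 2) = 37.0 × $65.00 = $2,405.00
Total: $95,086.00 + $2,405.00 = $97,491.00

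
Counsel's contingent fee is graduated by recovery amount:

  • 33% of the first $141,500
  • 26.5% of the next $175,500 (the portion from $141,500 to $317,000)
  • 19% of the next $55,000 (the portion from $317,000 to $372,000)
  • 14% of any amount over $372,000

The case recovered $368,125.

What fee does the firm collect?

First $141,500 at 33% = $46,695.00
Next $175,500 at 26.5% = $46,507.50
Remaining $51,125 at 19% = $9,713.75
Fee: $46,695.00 + $46,507.50 + $9,713.75 = $102,916.25

$102,916.25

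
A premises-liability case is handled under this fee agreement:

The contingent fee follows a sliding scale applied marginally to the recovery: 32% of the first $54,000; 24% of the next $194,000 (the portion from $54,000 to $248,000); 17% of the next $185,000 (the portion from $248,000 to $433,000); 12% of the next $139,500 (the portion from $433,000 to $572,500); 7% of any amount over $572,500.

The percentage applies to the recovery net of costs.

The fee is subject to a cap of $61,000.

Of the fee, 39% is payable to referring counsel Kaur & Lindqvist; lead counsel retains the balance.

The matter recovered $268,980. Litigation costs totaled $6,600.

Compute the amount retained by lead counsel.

Fee base (net of costs): $268,980 − $6,600 = $262,380
First $54,000 at 32% = $17,280.00
Next $194,000 at 24% = $46,560.00
Remaining $14,380 at 17% = $2,444.60
Fee: $17,280.00 + $46,560.00 + $2,444.60 = $66,284.60
$66,284.60 exceeds the $61,000 cap, so the fee is capped at $61,000.00.
Referral share: 39% of $61,000.00 = $23,790.00; lead counsel retains $61,000.00 − $23,790.00 = $37,210.00.

$37,210.00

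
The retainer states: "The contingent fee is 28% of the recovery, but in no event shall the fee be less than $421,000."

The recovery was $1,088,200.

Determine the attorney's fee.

$421,000.00

28% of $1,088,200 = $304,696.00
That is below the $421,000 minimum, so the minimum applies.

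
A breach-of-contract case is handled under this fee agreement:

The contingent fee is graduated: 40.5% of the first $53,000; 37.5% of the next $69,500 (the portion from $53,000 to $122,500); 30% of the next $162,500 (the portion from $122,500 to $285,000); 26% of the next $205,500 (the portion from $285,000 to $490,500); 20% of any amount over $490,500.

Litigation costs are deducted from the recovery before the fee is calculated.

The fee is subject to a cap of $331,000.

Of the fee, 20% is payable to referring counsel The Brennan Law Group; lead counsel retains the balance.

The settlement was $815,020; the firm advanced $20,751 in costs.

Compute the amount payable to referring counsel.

$42,092.26

Fee base (net of costs): $815,020 − $20,751 = $794,269
First $53,000 at 40.5% = $21,465.00
Next $69,500 at 37.5% = $26,062.50
Next $162,500 at 30% = $48,750.00
Next $205,500 at 26% = $53,430.00
Remaining $303,769 at 20% = $60,753.80
Fee: $21,465.00 + $26,062.50 + $48,750.00 + $53,430.00 + $60,753.80 = $210,461.30
$210,461.30 is under the $331,000 cap.
Referral share: 20% of $210,461.30 = $42,092.26; lead counsel retains $210,461.30 − $42,092.26 = $168,369.04.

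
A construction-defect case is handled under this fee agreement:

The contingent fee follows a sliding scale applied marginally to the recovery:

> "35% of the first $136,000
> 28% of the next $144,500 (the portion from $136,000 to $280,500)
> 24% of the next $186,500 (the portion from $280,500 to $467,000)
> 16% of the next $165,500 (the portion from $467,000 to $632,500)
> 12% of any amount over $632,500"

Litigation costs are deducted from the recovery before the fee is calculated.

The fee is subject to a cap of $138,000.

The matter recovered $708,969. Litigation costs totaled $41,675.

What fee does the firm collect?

Fee base (net of costs): $708,969 − $41,675 = $667,294
First $136,000 at 35% = $47,600.00
Next $144,500 at 28% = $40,460.00
Next $186,500 at 24% = $44,760.00
Next $165,500 at 16% = $26,480.00
Remaining $34,794 at 12% = $4,175.28
Fee: $47,600.00 + $40,460.00 + $44,760.00 + $26,480.00 + $4,175.28 = $163,475.28
$163,475.28 exceeds the $138,000 cap, so the fee is capped at $138,000.00.

$138,000.00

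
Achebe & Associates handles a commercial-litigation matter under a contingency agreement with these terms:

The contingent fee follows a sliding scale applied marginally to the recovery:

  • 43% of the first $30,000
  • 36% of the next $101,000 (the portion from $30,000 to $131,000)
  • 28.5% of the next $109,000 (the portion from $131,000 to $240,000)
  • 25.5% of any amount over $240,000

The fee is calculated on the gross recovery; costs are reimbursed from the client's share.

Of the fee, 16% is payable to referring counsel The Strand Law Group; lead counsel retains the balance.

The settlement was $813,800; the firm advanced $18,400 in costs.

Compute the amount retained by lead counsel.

Fee base is the gross recovery, $813,800; costs are reimbursed separately.
First $30,000 at 43% = $12,900.00
Next $101,000 at 36% = $36,360.00
Next $109,000 at 28.5% = $31,065.00
Remaining $573,800 at 25.5% = $146,319.00
Fee: $12,900.00 + $36,360.00 + $31,065.00 + $146,319.00 = $226,644.00
Referral share: 16% of $226,644.00 = $36,263.04; lead counsel retains $226,644.00 − $36,263.04 = $190,380.96.

$190,380.96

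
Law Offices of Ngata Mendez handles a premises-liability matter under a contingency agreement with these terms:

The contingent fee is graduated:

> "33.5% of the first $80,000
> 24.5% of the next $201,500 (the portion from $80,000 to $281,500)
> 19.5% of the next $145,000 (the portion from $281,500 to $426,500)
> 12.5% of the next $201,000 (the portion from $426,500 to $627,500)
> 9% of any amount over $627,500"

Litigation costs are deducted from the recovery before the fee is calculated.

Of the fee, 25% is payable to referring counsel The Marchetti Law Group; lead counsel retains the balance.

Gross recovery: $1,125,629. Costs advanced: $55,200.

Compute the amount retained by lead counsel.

$127,073.33

Fee base (net of costs): $1,125,629 − $55,200 = $1,070,429
First $80,000 at 33.5% = $26,800.00
Next $201,500 at 24.5% = $49,367.50
Next $145,000 at 19.5% = $28,275.00
Next $201,000 at 12.5% = $25,125.00
Remaining $442,929 at 9% = $39,863.61
Fee: $26,800.00 + $49,367.50 + $28,275.00 + $25,125.00 + $39,863.61 = $169,431.11
Referral share: 25% of $169,431.11 = $42,357.78; lead counsel retains $169,431.11 − $42,357.78 = $127,073.33.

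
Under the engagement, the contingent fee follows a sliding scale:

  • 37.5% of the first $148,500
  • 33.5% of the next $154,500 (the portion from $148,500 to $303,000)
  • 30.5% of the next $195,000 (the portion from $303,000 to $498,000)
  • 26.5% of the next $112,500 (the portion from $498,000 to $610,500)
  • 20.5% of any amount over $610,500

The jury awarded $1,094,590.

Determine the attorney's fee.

$295,970.95

First $148,500 at 37.5% = $55,687.50
Next $154,500 at 33.5% = $51,757.50
Next $195,000 at 30.5% = $59,475.00
Next $112,500 at 26.5% = $29,812.50
Remaining $484,090 at 20.5% = $99,238.45
Fee: $55,687.50 + $51,757.50 + $59,475.00 + $29,812.50 + $99,238.45 = $295,970.95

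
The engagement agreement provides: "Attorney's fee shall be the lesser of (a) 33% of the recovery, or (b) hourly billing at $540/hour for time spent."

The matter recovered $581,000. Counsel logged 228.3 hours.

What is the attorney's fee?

$123,282.00

(a) 33% of $581,000 = $191,730.00
(b) 228.3 × $540 = $123,282.00
The lesser is (b): $123,282.00.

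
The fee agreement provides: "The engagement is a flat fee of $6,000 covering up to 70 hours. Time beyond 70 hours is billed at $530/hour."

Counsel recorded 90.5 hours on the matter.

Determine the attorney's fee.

$16,865.00

Flat fee: $6,000.00
Excess hours: 90.5 − 70 = 20.5
Overrun: 20.5 × $530 = $10,865.00
Total: $6,000.00 + $10,865.00 = $16,865.00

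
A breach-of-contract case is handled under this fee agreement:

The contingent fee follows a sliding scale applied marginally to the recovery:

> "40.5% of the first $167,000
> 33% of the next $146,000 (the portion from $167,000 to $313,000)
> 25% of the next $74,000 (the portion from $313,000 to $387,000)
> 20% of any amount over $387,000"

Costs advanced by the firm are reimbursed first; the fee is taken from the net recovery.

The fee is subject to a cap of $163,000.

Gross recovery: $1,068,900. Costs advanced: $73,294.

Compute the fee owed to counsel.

$163,000.00

Fee base (net of costs): $1,068,900 − $73,294 = $995,606
First $167,000 at 40.5% = $67,635.00
Next $146,000 at 33% = $48,180.00
Next $74,000 at 25% = $18,500.00
Remaining $608,606 at 20% = $121,721.20
Fee: $67,635.00 + $48,180.00 + $18,500.00 + $121,721.20 = $256,036.20
$256,036.20 exceeds the $163,000 cap, so the fee is capped at $163,000.00.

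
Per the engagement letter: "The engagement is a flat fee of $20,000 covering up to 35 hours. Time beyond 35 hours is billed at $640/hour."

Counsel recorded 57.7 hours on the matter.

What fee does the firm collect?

Flat fee: $20,000.00
Excess hours: 57.7 − 35 = 22.7
Overrun: 22.7 × $640 = $14,528.00
Total: $20,000.00 + $14,528.00 = $34,528.00

$34,528.00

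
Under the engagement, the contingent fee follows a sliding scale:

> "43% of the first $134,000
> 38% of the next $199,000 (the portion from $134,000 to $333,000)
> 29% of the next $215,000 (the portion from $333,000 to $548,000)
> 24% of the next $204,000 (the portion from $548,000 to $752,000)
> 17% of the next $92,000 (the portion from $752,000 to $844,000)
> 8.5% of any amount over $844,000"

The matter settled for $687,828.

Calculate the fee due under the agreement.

$229,148.72

First $134,000 at 43% = $57,620.00
Next $199,000 at 38% = $75,620.00
Next $215,000 at 29% = $62,350.00
Remaining $139,828 at 24% = $33,558.72
Fee: $57,620.00 + $75,620.00 + $62,350.00 + $33,558.72 = $229,148.72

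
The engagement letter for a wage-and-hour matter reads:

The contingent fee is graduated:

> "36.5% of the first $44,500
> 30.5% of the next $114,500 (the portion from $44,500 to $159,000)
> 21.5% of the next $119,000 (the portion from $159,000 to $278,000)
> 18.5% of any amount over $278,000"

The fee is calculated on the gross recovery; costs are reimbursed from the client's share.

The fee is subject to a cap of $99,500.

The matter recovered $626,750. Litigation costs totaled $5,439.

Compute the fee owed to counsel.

Fee base is the gross recovery, $626,750; costs are reimbursed separately.
First $44,500 at 36.5% = $16,242.50
Next $114,500 at 30.5% = $34,922.50
Next $119,000 at 21.5% = $25,585.00
Remaining $348,750 at 18.5% = $64,518.75
Fee: $16,242.50 + $34,922.50 + $25,585.00 + $64,518.75 = $141,268.75
$141,268.75 exceeds the $99,500 cap, so the fee is capped at $99,500.00.

$99,500.00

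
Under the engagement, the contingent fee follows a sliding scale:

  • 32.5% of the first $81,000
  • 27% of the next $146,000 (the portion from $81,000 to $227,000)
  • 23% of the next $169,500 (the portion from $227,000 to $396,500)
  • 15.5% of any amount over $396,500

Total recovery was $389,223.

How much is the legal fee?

$103,056.29

First $81,000 at 32.5% = $26,325.00
Next $146,000 at 27% = $39,420.00
Remaining $162,223 at 23% = $37,311.29
Fee: $26,325.00 + $39,420.00 + $37,311.29 = $103,056.29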